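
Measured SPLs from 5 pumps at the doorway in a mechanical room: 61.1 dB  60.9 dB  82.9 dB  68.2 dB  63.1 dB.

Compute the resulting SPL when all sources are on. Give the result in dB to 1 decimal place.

83.1 dB

Converting to relative power and adding: 10^(61.1/10) + 10^(60.9/10) + 10^(82.9/10) + 10^(68.2/10) + 10^(63.1/10) = 2.062e+08.
Back to dB: 10·log₁₀ Σ = 83.1 dB.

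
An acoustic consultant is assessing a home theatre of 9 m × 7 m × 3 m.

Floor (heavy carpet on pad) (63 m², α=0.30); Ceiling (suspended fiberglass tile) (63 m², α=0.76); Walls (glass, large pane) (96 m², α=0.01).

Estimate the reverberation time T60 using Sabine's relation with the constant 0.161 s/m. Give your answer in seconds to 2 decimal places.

Summing Sᵢαᵢ: 18.900 + 47.880 + 0.960 → A = 67.740 sabins.
Room volume: 189 m³.
RT60 = 0.161 · V / A = 0.161 × 189 / 67.740 = 0.45 s.

0.45 seconds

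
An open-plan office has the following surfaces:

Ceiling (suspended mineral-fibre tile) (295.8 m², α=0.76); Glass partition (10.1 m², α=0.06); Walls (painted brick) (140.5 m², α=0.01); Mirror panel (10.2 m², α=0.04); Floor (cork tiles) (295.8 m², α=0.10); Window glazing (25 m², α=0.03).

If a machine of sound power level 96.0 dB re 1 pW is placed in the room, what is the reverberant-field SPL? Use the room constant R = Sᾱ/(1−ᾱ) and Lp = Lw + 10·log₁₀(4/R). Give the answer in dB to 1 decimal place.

A = 257.557 sabins; S = 777.4 m².
ᾱ = 0.3313, so room constant R = A/(1−ᾱ) = 385.161 m².
Lp = 96.0 + 10·log₁₀(4/385.161) = 96.0 + (-19.84) = 76.2 dB.

76.2 dB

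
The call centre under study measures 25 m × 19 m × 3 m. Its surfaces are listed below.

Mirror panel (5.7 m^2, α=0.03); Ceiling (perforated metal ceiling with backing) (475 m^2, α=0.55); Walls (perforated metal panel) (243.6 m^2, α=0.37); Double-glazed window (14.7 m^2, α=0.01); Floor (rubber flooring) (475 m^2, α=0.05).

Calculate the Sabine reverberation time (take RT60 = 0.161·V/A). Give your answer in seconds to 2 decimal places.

0.61 s

Equivalent absorption area: A = 5.7*0.03 + 475*0.55 + 243.6*0.37 + 14.7*0.01 + 475*0.05 = 375.450 m^2.
V = 25·19·3 = 1425 m³.
Sabine: RT60 = 0.161 × 1425 / 375.450 = 0.61 s.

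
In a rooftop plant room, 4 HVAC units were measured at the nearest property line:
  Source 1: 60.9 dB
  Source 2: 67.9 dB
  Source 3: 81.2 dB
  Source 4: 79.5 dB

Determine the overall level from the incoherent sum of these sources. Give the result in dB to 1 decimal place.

83.6 dB

Converting to relative power and adding: 10^(60.9/10) + 10^(67.9/10) + 10^(81.2/10) + 10^(79.5/10) = 2.283e+08.
Combined level = 10 log₁₀(2.283e+08) = 83.6 dB.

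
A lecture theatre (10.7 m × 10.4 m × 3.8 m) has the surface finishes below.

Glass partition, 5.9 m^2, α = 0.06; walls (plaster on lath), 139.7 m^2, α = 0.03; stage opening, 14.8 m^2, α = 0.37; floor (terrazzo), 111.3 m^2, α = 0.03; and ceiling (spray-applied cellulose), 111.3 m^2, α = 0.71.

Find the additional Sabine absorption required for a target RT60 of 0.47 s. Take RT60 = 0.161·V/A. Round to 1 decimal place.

52.5 sabins

Summing Sᵢαᵢ: 0.354 + 4.191 + 5.476 + 3.339 + 79.023 → A₁ = 92.383 sabins.
For T = 0.47 s, need A₂ = 0.161·V/T = 0.161·422.864/0.47 = 144.853 sabins.
ΔA = A₂ − A₁ = 144.853 − 92.383 = 52.5 sabins.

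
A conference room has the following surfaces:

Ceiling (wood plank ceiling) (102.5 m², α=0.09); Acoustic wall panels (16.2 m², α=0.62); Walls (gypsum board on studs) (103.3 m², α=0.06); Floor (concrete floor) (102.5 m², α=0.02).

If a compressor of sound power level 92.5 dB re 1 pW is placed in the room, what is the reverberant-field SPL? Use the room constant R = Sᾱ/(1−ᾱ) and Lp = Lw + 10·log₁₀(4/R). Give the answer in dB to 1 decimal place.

83.7 dB

A = 27.517 sabins; S = 324.5 m².
ᾱ = 27.517/324.5 = 0.0848; R = Sᾱ/(1−ᾱ) = 27.517/(1−0.0848) = 30.067 m².
Lp = Lw + 10 log₁₀(4/R) = 92.5 -8.76 = 83.7 dB.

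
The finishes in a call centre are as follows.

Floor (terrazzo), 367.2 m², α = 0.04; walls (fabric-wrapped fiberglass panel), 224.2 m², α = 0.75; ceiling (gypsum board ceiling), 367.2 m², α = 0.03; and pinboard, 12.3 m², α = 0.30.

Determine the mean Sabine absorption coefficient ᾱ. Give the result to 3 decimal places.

0.203

Total surface area S = 970.9 m².
Weighted sum Σ Sα = 197.544.
ᾱ = A/S = 0.203.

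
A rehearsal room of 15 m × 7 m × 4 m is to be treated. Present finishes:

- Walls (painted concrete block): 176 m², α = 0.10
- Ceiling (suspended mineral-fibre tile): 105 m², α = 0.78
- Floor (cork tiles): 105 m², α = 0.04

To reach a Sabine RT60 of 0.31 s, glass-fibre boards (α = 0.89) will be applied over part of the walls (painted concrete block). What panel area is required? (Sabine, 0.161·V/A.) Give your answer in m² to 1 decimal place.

Equivalent absorption area: A₁ = 176×0.10 + 105×0.78 + 105×0.04 = 103.700 m².
V = 420 m³. Target absorption A₂ = 0.161 × 420 / 0.31 = 218.129 sabins.
Absorption to add: 218.129 − 103.700 = 114.429 sabins.
Net gain per m²: Δα = 0.89 − 0.10 = 0.79.
Panel area = 114.429 / 0.79 = 144.8 m².

144.8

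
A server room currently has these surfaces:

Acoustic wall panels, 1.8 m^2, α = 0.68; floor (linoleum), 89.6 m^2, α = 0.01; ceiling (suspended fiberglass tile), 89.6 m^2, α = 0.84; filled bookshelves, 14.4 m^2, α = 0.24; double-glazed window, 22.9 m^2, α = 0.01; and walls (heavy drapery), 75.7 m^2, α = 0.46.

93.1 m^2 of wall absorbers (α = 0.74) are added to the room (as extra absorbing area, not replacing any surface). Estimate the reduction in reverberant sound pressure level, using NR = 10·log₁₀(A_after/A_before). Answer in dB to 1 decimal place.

Equivalent absorption area: A_before = 1.8×0.68 + 89.6×0.01 + 89.6×0.84 + 14.4×0.24 + 22.9×0.01 + 75.7×0.46 = 115.891 m^2.
Treatment contributes 93.1·0.74 = 68.894 sabins.
New total A_after = 184.785 sabins.
Reduction = 10 log₁₀(A_after/A_before) = 10 log₁₀(1.5945) = 2.0 dB.

2.0 dB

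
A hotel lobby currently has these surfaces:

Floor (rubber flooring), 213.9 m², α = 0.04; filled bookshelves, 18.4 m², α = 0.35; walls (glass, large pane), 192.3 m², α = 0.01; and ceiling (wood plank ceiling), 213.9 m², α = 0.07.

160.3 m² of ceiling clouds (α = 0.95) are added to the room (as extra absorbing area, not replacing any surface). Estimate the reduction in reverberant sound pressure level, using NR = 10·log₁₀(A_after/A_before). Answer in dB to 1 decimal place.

Equivalent absorption area: A_before = 213.9×0.04 + 18.4×0.35 + 192.3×0.01 + 213.9×0.07 = 31.892 m².
Added absorption = 160.3 × 0.95 = 152.285 sabins.
New total A_after = 184.177 sabins.
NR = 10·log₁₀(184.177/31.892) = 7.6 dB.

7.6 dB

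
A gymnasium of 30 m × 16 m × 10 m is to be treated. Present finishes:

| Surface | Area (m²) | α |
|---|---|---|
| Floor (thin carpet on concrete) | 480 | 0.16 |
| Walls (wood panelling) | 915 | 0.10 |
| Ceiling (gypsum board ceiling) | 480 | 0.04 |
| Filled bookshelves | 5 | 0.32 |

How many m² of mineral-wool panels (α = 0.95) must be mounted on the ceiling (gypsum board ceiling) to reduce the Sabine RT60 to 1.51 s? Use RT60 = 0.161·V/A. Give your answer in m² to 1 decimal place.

A₁ = Σ Sᵢαᵢ = 480×0.16 + 915×0.10 + 480×0.04 + 5×0.32 = 189.100 sabins.
Required A₂ = 0.161·4800/1.51 = 511.788 sabins.
ΔA needed = 511.788 − 189.100 = 322.688 sabins.
Net gain per m²: Δα = 0.95 − 0.04 = 0.91.
Area = ΔA/Δα = 322.688/0.91 = 354.6 m².

354.6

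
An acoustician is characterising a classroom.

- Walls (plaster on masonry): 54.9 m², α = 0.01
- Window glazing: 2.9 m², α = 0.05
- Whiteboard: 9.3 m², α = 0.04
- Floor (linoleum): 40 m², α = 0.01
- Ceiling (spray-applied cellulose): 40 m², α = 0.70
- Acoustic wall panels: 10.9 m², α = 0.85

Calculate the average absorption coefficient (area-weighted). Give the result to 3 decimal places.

0.245

S = Σ Sᵢ = 54.9 + 2.9 + 9.3 + 40 + 40 + 10.9 = 158.0 m².
A = 54.9·0.01 + 2.9·0.05 + 9.3·0.04 + 40·0.01 + 40·0.70 + 10.9·0.85 = 38.731 sabins.
ᾱ = A/S = 0.245.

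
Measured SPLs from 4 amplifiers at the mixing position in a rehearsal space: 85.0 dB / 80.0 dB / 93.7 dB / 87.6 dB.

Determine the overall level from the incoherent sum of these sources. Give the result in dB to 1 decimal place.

95.2 dB

Converting to relative power and adding: 10^(85.0/10) + 10^(80.0/10) + 10^(93.7/10) + 10^(87.6/10) = 3.336e+09.
L_total = 10·log₁₀(3.336e+09) = 95.2 dB.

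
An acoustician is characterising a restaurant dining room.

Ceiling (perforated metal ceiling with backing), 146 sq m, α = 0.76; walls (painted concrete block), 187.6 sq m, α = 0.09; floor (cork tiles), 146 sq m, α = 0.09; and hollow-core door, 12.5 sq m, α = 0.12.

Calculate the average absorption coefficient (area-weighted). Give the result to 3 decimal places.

Total surface area S = 492.1 sq m.
A = 146×0.76 + 187.6×0.09 + 146×0.09 + 12.5×0.12 = 142.484 sabins.
ᾱ = A/S = 0.290.

0.290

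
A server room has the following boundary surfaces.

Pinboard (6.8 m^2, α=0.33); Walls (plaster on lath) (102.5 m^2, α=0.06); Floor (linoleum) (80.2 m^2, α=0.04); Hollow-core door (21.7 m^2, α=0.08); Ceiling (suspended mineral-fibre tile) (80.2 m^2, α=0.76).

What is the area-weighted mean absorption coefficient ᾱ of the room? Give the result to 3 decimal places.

0.255

S = Σ Sᵢ = 6.8 + 102.5 + 80.2 + 21.7 + 80.2 = 291.4 m^2.
A = 6.8·0.33 + 102.5·0.06 + 80.2·0.04 + 21.7·0.08 + 80.2·0.76 = 74.290 sabins.
ᾱ = A/S = 0.255.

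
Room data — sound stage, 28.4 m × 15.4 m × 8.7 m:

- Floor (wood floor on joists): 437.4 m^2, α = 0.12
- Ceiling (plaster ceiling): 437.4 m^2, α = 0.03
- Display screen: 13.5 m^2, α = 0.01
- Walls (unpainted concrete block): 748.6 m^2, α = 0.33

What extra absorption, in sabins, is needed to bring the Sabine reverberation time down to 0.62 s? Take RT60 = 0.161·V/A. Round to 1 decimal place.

Summing Sᵢαᵢ: 52.488 + 13.122 + 0.135 + 247.038 → A₁ = 312.783 sabins.
V = 3805.032 m³. Required absorption A₂ = 0.161 × 3805.032 / 0.62 = 988.081 sabins.
Shortfall: 988.081 − 312.783 = 675.3 sabins.

675.3 sabins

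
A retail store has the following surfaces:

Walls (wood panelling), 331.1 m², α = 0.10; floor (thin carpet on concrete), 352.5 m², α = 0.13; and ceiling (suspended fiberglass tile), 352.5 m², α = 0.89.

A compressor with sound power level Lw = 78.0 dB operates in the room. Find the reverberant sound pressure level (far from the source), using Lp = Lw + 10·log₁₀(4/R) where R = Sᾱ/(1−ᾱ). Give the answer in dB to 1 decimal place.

56.0 dB

A = 392.660 sabins; S = 1036.1 m².
ᾱ = 0.3790, so room constant R = A/(1−ᾱ) = 632.303 m².
Lp = Lw + 10 log₁₀(4/R) = 78.0 -21.99 = 56.0 dB.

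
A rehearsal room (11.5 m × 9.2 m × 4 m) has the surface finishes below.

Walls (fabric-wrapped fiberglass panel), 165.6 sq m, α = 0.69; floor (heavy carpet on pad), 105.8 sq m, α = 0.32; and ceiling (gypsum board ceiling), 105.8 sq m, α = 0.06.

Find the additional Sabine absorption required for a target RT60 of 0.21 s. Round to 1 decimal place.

Total absorption A₁ = 165.6×0.69 + 105.8×0.32 + 105.8×0.06
  = 114.264 + 33.856 + 6.348 = 154.468 sq m sabins.
V = 423.2 m³. Required absorption A₂ = 0.161 × 423.2 / 0.21 = 324.453 sabins.
Additional absorption ΔA = 324.453 − 154.468 = 170.0 sabins.

170.0 sabins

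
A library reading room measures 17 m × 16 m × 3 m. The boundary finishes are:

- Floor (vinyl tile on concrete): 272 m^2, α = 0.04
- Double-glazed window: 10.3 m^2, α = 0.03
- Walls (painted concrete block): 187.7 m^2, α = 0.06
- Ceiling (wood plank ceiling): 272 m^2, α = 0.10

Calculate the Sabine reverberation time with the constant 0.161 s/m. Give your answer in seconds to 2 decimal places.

A = Σ Sᵢαᵢ = 272·0.04 + 10.3·0.03 + 187.7·0.06 + 272·0.10 = 49.651 sabins.
Room volume: 816 m³.
T = 0.161 V/A = 0.161·816/49.651 = 2.65 s.

2.65 seconds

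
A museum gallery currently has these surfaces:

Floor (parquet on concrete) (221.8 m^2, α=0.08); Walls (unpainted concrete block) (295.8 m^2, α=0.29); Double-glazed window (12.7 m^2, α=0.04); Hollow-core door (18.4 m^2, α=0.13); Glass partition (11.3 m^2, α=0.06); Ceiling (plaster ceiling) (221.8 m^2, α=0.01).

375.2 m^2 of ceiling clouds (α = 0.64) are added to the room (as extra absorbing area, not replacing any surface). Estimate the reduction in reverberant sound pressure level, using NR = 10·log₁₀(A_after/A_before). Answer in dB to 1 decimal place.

5.0 dB

Equivalent absorption area: A_before = 221.8*0.08 + 295.8*0.29 + 12.7*0.04 + 18.4*0.13 + 11.3*0.06 + 221.8*0.01 = 109.322 m^2.
Treatment contributes 375.2·0.64 = 240.128 sabins.
A_after = 109.322 + 240.128 = 349.450 sabins.
Reduction = 10 log₁₀(A_after/A_before) = 10 log₁₀(3.1965) = 5.0 dB.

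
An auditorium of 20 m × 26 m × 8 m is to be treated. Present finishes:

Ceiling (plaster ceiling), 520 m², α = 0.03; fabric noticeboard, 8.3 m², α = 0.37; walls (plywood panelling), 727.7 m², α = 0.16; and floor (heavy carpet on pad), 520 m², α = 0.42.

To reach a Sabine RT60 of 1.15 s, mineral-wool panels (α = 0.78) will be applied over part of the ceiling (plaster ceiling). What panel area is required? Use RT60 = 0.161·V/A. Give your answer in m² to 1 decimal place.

Summing Sᵢαᵢ: 15.600 + 3.071 + 116.432 + 218.400 → A₁ = 353.503 sabins.
Required A₂ = 0.161·4160/1.15 = 582.400 sabins.
ΔA needed = 582.400 − 353.503 = 228.897 sabins.
Each m² of panel replacing the ceiling (plaster ceiling) adds (0.78 − 0.03) = 0.75 sabins.
Area = ΔA/Δα = 228.897/0.75 = 305.2 m².

305.2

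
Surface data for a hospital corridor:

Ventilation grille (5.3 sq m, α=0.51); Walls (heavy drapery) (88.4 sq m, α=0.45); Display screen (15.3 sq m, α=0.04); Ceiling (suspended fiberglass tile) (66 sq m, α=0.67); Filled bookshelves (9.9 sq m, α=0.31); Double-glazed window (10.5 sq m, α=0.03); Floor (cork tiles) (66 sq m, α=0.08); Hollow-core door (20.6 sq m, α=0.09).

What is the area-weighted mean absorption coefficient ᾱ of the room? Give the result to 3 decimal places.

0.347

Total surface area S = 282.0 sq m.
Σ(Sᵢαᵢ) = 5.3×0.51 + 88.4×0.45 + 15.3×0.04 + 66×0.67 + 9.9×0.31 + 10.5×0.03 + 66×0.08 + 20.6×0.09 = 97.833.
ᾱ = 97.833 / 282.0 = 0.347.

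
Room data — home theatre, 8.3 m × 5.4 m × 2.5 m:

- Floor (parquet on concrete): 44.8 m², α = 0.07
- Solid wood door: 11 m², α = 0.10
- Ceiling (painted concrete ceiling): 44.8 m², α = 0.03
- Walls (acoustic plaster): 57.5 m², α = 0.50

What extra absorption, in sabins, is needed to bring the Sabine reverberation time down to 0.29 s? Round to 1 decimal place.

A₁ = Σ Sᵢαᵢ = 44.8×0.07 + 11×0.10 + 44.8×0.03 + 57.5×0.50 = 34.330 sabins.
Target A₂ = 0.161·112.05/0.29 = 62.207 sabins (V = 112.05 m³).
Additional absorption ΔA = 62.207 − 34.330 = 27.9 sabins.

27.9 sabins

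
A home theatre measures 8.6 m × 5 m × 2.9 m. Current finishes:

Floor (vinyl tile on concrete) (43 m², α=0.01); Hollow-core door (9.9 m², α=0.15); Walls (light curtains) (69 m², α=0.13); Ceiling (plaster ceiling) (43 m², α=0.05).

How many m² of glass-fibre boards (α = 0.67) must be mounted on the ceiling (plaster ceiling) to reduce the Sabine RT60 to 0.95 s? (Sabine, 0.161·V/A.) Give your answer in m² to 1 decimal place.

A₁ = Σ Sᵢαᵢ = 43×0.01 + 9.9×0.15 + 69×0.13 + 43×0.05 = 13.035 sabins.
V = 124.7 m³. Target absorption A₂ = 0.161 × 124.7 / 0.95 = 21.133 sabins.
ΔA needed = 21.133 − 13.035 = 8.098 sabins.
Each m² of panel replacing the ceiling (plaster ceiling) adds (0.67 − 0.05) = 0.62 sabins.
Panel area = 8.098 / 0.62 = 13.1 m².

13.1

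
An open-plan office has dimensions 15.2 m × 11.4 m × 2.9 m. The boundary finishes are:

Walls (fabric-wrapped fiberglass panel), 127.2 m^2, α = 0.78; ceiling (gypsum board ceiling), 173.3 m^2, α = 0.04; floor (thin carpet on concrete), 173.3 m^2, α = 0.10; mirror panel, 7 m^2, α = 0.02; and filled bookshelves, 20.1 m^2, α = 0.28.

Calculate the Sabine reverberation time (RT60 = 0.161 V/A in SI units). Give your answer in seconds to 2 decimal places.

0.63 s

Summing Sᵢαᵢ: 99.216 + 6.932 + 17.330 + 0.140 + 5.628 → A = 129.246 sabins.
V = 15.2·11.4·2.9 = 502.512 m³.
Sabine: RT60 = 0.161 × 502.512 / 129.246 = 0.63 s.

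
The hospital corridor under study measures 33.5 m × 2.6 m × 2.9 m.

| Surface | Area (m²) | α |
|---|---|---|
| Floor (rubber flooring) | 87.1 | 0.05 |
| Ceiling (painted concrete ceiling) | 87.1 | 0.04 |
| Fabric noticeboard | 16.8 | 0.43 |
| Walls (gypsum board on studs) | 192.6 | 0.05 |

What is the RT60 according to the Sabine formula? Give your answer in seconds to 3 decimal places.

Equivalent absorption area: A = 87.1*0.05 + 87.1*0.04 + 16.8*0.43 + 192.6*0.05 = 24.693 m².
V = 33.5·2.6·2.9 = 252.59 m³.
RT60 = 0.161 · V / A = 0.161 × 252.59 / 24.693 = 1.647 s.

1.647 sec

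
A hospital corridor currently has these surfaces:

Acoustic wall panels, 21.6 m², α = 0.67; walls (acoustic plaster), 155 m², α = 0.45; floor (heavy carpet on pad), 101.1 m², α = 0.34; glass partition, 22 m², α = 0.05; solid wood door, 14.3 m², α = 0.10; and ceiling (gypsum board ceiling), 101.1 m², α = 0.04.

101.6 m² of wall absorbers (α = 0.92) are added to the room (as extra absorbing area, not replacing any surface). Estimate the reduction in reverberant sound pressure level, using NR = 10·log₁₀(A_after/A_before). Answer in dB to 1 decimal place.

A_before = Σ Sᵢαᵢ = 21.6*0.67 + 155*0.45 + 101.1*0.34 + 22*0.05 + 14.3*0.10 + 101.1*0.04 = 125.170 sabins.
Treatment contributes 101.6·0.92 = 93.472 sabins.
A_after = 125.170 + 93.472 = 218.642 sabins.
NR = 10·log₁₀(218.642/125.170) = 2.4 dB.

2.4 dB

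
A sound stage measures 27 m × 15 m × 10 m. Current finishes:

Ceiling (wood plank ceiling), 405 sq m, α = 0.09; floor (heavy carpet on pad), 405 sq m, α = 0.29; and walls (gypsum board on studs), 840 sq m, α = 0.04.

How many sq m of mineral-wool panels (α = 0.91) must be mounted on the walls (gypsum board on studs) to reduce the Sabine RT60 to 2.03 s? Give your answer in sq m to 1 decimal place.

A₁ = Σ Sᵢαᵢ = 405×0.09 + 405×0.29 + 840×0.04 = 187.500 sabins.
V = 4050 m³. Target absorption A₂ = 0.161 × 4050 / 2.03 = 321.207 sabins.
Absorption to add: 321.207 − 187.500 = 133.707 sabins.
Net gain per sq m: Δα = 0.91 − 0.04 = 0.87.
Panel area = 133.707 / 0.87 = 153.7 sq m.

153.7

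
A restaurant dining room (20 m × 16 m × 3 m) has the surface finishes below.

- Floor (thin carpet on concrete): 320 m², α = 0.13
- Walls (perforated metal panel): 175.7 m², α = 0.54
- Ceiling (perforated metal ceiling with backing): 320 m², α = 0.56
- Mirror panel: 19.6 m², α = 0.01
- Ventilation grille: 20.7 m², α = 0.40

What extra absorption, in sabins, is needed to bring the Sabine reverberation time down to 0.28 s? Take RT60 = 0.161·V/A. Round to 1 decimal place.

Total absorption A₁ = 320×0.13 + 175.7×0.54 + 320×0.56 + 19.6×0.01 + 20.7×0.40
  = 41.600 + 94.878 + 179.200 + 0.196 + 8.280 = 324.154 m² sabins.
V = 960 m³. Required absorption A₂ = 0.161 × 960 / 0.28 = 552.000 sabins.
Shortfall: 552.000 − 324.154 = 227.8 sabins.

227.8 sabins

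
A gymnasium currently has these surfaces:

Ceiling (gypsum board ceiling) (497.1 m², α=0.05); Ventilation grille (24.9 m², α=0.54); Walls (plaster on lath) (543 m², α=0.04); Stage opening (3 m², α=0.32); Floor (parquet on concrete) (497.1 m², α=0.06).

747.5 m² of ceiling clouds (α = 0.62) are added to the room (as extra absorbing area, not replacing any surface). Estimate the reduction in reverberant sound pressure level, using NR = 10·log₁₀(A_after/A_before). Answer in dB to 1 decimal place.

7.9 dB

Summing Sᵢαᵢ: 24.855 + 13.446 + 21.720 + 0.960 + 29.826 → A_before = 90.807 sabins.
Treatment contributes 747.5·0.62 = 463.450 sabins.
A_after = 90.807 + 463.450 = 554.257 sabins.
NR = 10·log₁₀(554.257/90.807) = 7.9 dB.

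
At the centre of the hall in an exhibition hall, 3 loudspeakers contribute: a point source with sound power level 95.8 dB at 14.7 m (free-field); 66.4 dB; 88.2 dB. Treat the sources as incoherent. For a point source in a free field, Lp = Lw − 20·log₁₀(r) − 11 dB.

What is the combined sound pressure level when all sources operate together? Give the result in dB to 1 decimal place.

88.2 dB

Source at 14.7 m: Lp = 95.8 − 20·log₁₀(14.7) − 11 = 61.5 dB.
Converting to relative power and adding: 10^(61.5/10) + 10^(66.4/10) + 10^(88.2/10) = 6.665e+08.
Combined level = 10 log₁₀(6.665e+08) = 88.2 dB.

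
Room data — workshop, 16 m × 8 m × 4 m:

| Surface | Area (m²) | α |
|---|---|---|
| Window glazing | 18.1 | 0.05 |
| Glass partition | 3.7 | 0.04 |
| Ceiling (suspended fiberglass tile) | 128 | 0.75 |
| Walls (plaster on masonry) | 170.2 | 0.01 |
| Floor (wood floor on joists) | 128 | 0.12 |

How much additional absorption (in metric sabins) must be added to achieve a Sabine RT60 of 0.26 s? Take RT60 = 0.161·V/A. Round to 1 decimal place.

202.9 sabins

Summing Sᵢαᵢ: 0.905 + 0.148 + 96.000 + 1.702 + 15.360 → A₁ = 114.115 sabins.
For T = 0.26 s, need A₂ = 0.161·V/T = 0.161·512/0.26 = 317.046 sabins.
Shortfall: 317.046 − 114.115 = 202.9 sabins.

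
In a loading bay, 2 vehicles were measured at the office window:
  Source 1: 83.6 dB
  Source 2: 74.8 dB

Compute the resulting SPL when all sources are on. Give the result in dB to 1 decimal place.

84.1 dB

Σ 10^(Lᵢ/10) = 2.593e+08.
L_total = 10·log₁₀(2.593e+08) = 84.1 dB.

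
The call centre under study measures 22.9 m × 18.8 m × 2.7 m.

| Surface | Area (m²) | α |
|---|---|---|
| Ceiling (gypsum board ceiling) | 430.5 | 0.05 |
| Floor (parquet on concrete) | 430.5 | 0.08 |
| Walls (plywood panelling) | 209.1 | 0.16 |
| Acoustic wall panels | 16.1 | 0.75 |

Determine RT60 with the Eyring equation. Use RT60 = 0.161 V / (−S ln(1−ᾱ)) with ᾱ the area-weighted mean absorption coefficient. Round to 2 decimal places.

1.76 seconds

S = Σ Sᵢ = 1086.2 m².
Σ(Sᵢαᵢ) = 430.5×0.05 + 430.5×0.08 + 209.1×0.16 + 16.1×0.75 = 101.496.
Mean coefficient ᾱ = A/S = 0.0934.
−S·ln(1−ᾱ) = −1086.2 × ln(1 − 0.0934) = 106.506.
V = 22.9 × 18.8 × 2.7 = 1162.404 m³.
T = 0.161·V/[−S·ln(1−ᾱ)] = 0.161·1162.404/106.506 = 1.76 s.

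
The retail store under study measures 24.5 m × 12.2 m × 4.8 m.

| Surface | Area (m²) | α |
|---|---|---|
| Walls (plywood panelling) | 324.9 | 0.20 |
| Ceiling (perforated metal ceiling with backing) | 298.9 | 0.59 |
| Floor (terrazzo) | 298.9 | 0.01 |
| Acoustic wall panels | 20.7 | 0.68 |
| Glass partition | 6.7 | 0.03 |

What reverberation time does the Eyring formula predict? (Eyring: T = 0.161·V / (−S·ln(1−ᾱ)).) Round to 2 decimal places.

S = Σ Sᵢ = 950.1 m².
Σ(Sᵢαᵢ) = 324.9·0.20 + 298.9·0.59 + 298.9·0.01 + 20.7·0.68 + 6.7·0.03 = 258.597.
ᾱ = 258.597 / 950.1 = 0.2722.
−S·ln(1−ᾱ) = −950.1 × ln(1 − 0.2722) = 301.874.
V = 24.5 × 12.2 × 4.8 = 1434.72 m³.
T = 0.161·V/[−S·ln(1−ᾱ)] = 0.161·1434.72/301.874 = 0.77 s.

0.77 s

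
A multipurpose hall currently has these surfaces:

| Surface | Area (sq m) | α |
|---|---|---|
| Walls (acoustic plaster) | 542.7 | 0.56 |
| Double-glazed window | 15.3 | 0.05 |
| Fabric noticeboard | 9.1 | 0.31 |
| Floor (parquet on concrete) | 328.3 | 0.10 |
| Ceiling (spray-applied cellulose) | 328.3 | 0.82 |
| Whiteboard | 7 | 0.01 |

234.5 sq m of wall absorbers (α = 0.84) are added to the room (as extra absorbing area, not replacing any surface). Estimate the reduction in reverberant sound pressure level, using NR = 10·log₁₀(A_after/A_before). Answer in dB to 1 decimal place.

Equivalent absorption area: A_before = 542.7*0.56 + 15.3*0.05 + 9.1*0.31 + 328.3*0.10 + 328.3*0.82 + 7*0.01 = 609.604 sq m.
Treatment contributes 234.5·0.84 = 196.980 sabins.
A_after = 609.604 + 196.980 = 806.584 sabins.
Reduction = 10 log₁₀(A_after/A_before) = 10 log₁₀(1.3231) = 1.2 dB.

1.2 dB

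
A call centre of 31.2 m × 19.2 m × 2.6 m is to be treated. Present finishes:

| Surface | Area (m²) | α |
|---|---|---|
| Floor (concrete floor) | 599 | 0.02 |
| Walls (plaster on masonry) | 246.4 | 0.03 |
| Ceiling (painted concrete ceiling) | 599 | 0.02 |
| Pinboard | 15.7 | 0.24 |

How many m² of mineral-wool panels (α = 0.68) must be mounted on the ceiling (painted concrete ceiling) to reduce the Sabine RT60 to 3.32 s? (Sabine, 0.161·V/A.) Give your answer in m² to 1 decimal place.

61.2

Equivalent absorption area: A₁ = 599*0.02 + 246.4*0.03 + 599*0.02 + 15.7*0.24 = 35.120 m².
Required A₂ = 0.161·1557.504/3.32 = 75.530 sabins.
ΔA needed = 75.530 − 35.120 = 40.410 sabins.
Net gain per m²: Δα = 0.68 − 0.02 = 0.66.
Panel area = 40.410 / 0.66 = 61.2 m².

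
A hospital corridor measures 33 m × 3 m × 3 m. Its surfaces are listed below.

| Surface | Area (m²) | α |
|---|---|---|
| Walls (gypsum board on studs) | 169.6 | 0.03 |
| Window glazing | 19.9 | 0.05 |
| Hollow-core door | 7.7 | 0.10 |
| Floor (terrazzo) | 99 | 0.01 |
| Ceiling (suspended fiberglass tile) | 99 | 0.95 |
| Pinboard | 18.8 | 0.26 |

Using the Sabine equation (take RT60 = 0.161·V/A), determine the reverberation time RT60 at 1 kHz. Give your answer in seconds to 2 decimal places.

Equivalent absorption area: A = 169.6×0.03 + 19.9×0.05 + 7.7×0.10 + 99×0.01 + 99×0.95 + 18.8×0.26 = 106.781 m².
Volume V = 33 × 3 × 3 = 297 m³.
T = 0.161 V/A = 0.161·297/106.781 = 0.45 s.

0.45 s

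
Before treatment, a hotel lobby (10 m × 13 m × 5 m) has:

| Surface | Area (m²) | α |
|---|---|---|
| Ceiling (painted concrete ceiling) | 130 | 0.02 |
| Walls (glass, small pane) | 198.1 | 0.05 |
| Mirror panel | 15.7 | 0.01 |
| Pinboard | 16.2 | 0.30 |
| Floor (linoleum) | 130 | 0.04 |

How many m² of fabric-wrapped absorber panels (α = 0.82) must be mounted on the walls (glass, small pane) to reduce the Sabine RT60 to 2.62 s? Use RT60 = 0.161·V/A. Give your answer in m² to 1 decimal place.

Equivalent absorption area: A₁ = 130×0.02 + 198.1×0.05 + 15.7×0.01 + 16.2×0.30 + 130×0.04 = 22.722 m².
Required A₂ = 0.161·650/2.62 = 39.943 sabins.
ΔA needed = 39.943 − 22.722 = 17.221 sabins.
Each m² of panel replacing the walls (glass, small pane) adds (0.82 − 0.05) = 0.77 sabins.
Panel area = 17.221 / 0.77 = 22.4 m².

22.4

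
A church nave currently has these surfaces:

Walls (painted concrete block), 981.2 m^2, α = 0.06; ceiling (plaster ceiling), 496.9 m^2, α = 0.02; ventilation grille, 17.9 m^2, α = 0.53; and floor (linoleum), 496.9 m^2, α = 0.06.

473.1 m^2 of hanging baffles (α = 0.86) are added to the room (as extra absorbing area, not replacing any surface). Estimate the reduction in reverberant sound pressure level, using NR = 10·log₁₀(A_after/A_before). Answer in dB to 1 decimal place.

Total absorption A_before = 981.2*0.06 + 496.9*0.02 + 17.9*0.53 + 496.9*0.06
  = 58.872 + 9.938 + 9.487 + 29.814 = 108.111 m^2 sabins.
Treatment contributes 473.1·0.86 = 406.866 sabins.
A_after = 108.111 + 406.866 = 514.977 sabins.
NR = 10·log₁₀(514.977/108.111) = 6.8 dB.

6.8 dB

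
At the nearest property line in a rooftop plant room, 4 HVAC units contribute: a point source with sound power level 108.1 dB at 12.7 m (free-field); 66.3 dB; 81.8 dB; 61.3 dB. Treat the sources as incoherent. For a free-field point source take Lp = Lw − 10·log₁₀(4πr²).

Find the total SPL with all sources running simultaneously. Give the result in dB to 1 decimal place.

82.8 dB

Source at 12.7 m: Lp = 108.1 − 10·log₁₀(4π·12.7²) = 108.1 − 10·log₁₀(2026.830) = 75.0 dB.
Σ 10^(Lᵢ/10) = 1.886e+08.
Combined level = 10 log₁₀(1.886e+08) = 82.8 dB.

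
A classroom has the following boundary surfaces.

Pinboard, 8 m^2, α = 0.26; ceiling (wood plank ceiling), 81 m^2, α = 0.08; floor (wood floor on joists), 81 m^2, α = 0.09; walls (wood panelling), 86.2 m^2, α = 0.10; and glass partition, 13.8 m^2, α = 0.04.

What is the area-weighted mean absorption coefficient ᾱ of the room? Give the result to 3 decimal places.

0.093

Total surface area S = 270.0 m^2.
A = 8*0.26 + 81*0.08 + 81*0.09 + 86.2*0.10 + 13.8*0.04 = 25.022 sabins.
ᾱ = A/S = 0.093.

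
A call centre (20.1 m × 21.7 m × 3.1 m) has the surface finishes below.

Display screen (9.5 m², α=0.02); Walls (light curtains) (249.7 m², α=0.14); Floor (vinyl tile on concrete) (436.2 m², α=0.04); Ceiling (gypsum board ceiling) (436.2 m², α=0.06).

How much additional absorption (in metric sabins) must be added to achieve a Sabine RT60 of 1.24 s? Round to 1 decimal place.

Total absorption A₁ = 9.5·0.02 + 249.7·0.14 + 436.2·0.04 + 436.2·0.06
  = 0.190 + 34.958 + 17.448 + 26.172 = 78.768 m² sabins.
Target A₂ = 0.161·1352.127/1.24 = 175.558 sabins (V = 1352.127 m³).
ΔA = A₂ − A₁ = 175.558 − 78.768 = 96.8 sabins.

96.8 sabins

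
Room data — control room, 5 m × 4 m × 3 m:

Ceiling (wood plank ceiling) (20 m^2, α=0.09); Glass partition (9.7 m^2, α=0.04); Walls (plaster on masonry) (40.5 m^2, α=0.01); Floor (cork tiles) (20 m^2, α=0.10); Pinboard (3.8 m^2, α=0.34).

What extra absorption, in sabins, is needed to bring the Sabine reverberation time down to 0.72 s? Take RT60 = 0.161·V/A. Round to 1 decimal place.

7.5 sabins

Total absorption A₁ = 20*0.09 + 9.7*0.04 + 40.5*0.01 + 20*0.10 + 3.8*0.34
  = 1.800 + 0.388 + 0.405 + 2.000 + 1.292 = 5.885 m^2 sabins.
Target A₂ = 0.161·60/0.72 = 13.417 sabins (V = 60 m³).
Shortfall: 13.417 − 5.885 = 7.5 sabins.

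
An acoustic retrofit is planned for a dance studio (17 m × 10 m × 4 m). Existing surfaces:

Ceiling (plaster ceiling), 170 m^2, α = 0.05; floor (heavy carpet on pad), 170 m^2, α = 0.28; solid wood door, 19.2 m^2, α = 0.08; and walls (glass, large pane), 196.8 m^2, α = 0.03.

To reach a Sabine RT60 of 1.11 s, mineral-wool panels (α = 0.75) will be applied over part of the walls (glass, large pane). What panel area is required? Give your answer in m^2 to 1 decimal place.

48.7

Equivalent absorption area: A₁ = 170×0.05 + 170×0.28 + 19.2×0.08 + 196.8×0.03 = 63.540 m^2.
V = 680 m³. Target absorption A₂ = 0.161 × 680 / 1.11 = 98.631 sabins.
ΔA needed = 98.631 − 63.540 = 35.091 sabins.
Net gain per m^2: Δα = 0.75 − 0.03 = 0.72.
Panel area = 35.091 / 0.72 = 48.7 m^2.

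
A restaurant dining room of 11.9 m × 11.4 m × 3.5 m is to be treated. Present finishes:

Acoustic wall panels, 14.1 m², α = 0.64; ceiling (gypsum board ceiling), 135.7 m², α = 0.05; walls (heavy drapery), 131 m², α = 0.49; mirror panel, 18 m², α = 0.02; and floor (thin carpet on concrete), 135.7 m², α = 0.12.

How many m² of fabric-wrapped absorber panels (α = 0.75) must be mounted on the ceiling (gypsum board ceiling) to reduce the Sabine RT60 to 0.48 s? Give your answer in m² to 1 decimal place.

89.5

A₁ = Σ Sᵢαᵢ = 14.1*0.64 + 135.7*0.05 + 131*0.49 + 18*0.02 + 135.7*0.12 = 96.643 sabins.
V = 474.81 m³. Target absorption A₂ = 0.161 × 474.81 / 0.48 = 159.259 sabins.
ΔA needed = 159.259 − 96.643 = 62.616 sabins.
Each m² of panel replacing the ceiling (gypsum board ceiling) adds (0.75 − 0.05) = 0.70 sabins.
Panel area = 62.616 / 0.70 = 89.5 m².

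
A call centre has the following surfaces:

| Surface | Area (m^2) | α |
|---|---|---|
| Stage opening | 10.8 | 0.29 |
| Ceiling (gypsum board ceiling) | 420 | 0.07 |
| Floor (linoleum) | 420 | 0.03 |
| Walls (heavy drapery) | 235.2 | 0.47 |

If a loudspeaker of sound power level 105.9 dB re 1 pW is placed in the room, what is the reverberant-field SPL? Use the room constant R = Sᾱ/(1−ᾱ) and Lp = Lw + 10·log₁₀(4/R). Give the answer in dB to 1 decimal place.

Σ(Sᵢαᵢ) = 10.8·0.29 + 420·0.07 + 420·0.03 + 235.2·0.47 = 155.676; total area S = 1086.0 m^2.
ᾱ = 155.676/1086.0 = 0.1433; R = Sᾱ/(1−ᾱ) = 155.676/(1−0.1433) = 181.716 m^2.
Lp = Lw + 10 log₁₀(4/R) = 105.9 -16.57 = 89.3 dB.

89.3 dB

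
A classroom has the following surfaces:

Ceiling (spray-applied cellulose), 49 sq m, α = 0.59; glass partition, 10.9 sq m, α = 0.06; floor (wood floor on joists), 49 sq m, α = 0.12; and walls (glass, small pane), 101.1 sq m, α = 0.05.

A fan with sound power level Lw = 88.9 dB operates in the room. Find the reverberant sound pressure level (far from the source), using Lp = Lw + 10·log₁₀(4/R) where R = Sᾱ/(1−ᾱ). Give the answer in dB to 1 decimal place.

A = 40.499 sabins; S = 210.0 sq m.
ᾱ = 40.499/210.0 = 0.1929; R = Sᾱ/(1−ᾱ) = 40.499/(1−0.1929) = 50.178 sq m.
Lp = Lw + 10 log₁₀(4/R) = 88.9 -10.98 = 77.9 dB.

77.9 dB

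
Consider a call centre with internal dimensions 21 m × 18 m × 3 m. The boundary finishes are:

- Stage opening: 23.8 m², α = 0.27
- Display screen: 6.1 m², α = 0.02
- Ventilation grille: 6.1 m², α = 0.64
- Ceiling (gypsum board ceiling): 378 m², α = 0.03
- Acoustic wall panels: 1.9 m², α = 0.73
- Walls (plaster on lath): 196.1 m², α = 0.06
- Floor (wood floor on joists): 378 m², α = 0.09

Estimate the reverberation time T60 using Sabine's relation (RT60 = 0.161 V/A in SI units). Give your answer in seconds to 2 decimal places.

Total absorption A = 23.8*0.27 + 6.1*0.02 + 6.1*0.64 + 378*0.03 + 1.9*0.73 + 196.1*0.06 + 378*0.09
  = 6.426 + 0.122 + 3.904 + 11.340 + 1.387 + 11.766 + 34.020 = 68.965 m² sabins.
Room volume: 1134 m³.
T = 0.161 V/A = 0.161·1134/68.965 = 2.65 s.

2.65 s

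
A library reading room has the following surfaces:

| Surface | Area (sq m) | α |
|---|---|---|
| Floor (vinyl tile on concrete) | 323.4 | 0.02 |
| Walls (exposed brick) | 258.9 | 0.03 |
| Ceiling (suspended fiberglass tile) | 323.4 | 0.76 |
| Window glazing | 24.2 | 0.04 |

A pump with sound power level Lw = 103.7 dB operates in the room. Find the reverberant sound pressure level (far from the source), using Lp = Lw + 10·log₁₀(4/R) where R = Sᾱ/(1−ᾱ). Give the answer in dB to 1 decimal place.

84.1 dB

Σ(Sᵢαᵢ) = 323.4·0.02 + 258.9·0.03 + 323.4·0.76 + 24.2·0.04 = 260.987; total area S = 929.9 sq m.
ᾱ = 0.2807, so room constant R = A/(1−ᾱ) = 362.835 sq m.
Lp = 103.7 + 10·log₁₀(4/362.835) = 103.7 + (-19.58) = 84.1 dB.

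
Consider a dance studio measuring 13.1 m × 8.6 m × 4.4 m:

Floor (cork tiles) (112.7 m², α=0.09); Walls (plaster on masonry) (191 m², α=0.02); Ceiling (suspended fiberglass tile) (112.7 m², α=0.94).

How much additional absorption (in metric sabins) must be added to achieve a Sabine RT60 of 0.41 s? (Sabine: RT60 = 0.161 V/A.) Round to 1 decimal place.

74.8 sabins

Total absorption A₁ = 112.7×0.09 + 191×0.02 + 112.7×0.94
  = 10.143 + 3.820 + 105.938 = 119.901 m² sabins.
For T = 0.41 s, need A₂ = 0.161·V/T = 0.161·495.704/0.41 = 194.654 sabins.
Additional absorption ΔA = 194.654 − 119.901 = 74.8 sabins.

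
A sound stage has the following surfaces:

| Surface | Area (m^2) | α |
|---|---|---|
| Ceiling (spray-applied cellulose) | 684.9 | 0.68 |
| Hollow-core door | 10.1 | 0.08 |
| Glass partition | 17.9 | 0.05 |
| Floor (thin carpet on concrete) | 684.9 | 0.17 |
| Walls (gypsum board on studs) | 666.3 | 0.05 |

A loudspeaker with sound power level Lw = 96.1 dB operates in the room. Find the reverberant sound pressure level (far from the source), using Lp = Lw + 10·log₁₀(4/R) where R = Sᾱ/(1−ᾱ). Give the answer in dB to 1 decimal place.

Σ(Sᵢαᵢ) = 684.9×0.68 + 10.1×0.08 + 17.9×0.05 + 684.9×0.17 + 666.3×0.05 = 617.183; total area S = 2064.1 m^2.
ᾱ = 0.2990, so room constant R = A/(1−ᾱ) = 880.432 m^2.
Lp = Lw + 10 log₁₀(4/R) = 96.1 -23.43 = 72.7 dB.

72.7 dB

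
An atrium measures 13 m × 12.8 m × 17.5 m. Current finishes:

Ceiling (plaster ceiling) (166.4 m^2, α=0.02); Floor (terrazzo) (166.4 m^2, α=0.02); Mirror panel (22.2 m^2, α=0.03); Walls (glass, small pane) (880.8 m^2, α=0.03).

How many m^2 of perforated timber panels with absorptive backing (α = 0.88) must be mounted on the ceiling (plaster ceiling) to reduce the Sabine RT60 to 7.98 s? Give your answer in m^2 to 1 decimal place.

29.1

Summing Sᵢαᵢ: 3.328 + 3.328 + 0.666 + 26.424 → A₁ = 33.746 sabins.
Required A₂ = 0.161·2912/7.98 = 58.751 sabins.
Absorption to add: 58.751 − 33.746 = 25.005 sabins.
Net gain per m^2: Δα = 0.88 − 0.02 = 0.86.
Panel area = 25.005 / 0.86 = 29.1 m^2.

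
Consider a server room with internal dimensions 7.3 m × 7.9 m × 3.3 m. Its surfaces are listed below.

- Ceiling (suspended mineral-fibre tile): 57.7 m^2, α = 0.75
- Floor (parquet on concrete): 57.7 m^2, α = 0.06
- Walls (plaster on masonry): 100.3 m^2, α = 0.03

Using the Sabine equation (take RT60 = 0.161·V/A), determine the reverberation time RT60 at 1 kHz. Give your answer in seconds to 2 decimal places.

0.62 sec

A = Σ Sᵢαᵢ = 57.7·0.75 + 57.7·0.06 + 100.3·0.03 = 49.746 sabins.
Volume V = 7.3 × 7.9 × 3.3 = 190.311 m³.
RT60 = 0.161 · V / A = 0.161 × 190.311 / 49.746 = 0.62 s.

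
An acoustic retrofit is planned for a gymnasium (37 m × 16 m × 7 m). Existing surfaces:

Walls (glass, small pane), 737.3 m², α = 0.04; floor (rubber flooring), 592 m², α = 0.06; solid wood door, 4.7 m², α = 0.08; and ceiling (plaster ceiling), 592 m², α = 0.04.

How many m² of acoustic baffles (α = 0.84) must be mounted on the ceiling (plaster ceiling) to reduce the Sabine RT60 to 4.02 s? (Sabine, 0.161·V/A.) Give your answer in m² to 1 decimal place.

96.1

Total absorption A₁ = 737.3×0.04 + 592×0.06 + 4.7×0.08 + 592×0.04
  = 29.492 + 35.520 + 0.376 + 23.680 = 89.068 m² sabins.
V = 4144 m³. Target absorption A₂ = 0.161 × 4144 / 4.02 = 165.966 sabins.
Absorption to add: 165.966 − 89.068 = 76.898 sabins.
Net gain per m²: Δα = 0.84 − 0.04 = 0.80.
Panel area = 76.898 / 0.80 = 96.1 m².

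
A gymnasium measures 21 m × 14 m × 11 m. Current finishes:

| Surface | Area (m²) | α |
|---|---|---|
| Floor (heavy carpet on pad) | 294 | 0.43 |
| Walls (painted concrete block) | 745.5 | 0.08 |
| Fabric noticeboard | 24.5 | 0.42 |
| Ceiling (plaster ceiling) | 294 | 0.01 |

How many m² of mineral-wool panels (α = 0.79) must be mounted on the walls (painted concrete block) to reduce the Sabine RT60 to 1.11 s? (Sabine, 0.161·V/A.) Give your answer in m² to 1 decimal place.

380.0

Summing Sᵢαᵢ: 126.420 + 59.640 + 10.290 + 2.940 → A₁ = 199.290 sabins.
V = 3234 m³. Target absorption A₂ = 0.161 × 3234 / 1.11 = 469.076 sabins.
ΔA needed = 469.076 − 199.290 = 269.786 sabins.
Net gain per m²: Δα = 0.79 − 0.08 = 0.71.
Area = ΔA/Δα = 269.786/0.71 = 380.0 m².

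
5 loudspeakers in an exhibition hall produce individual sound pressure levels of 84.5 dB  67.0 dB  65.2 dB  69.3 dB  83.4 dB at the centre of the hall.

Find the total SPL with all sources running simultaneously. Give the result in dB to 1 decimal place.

87.1 dB

Sum in the linear (power) domain: Σ 10^(Lᵢ/10) = 10^(84.5/10) + 10^(67.0/10) + 10^(65.2/10) + 10^(69.3/10) + 10^(83.4/10) = 5.174e+08.
L_total = 10·log₁₀(5.174e+08) = 87.1 dB.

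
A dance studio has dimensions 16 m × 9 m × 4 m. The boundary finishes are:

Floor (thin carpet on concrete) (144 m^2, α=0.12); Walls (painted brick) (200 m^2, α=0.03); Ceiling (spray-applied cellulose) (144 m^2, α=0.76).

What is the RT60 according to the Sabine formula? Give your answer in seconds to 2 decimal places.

Total absorption A = 144*0.12 + 200*0.03 + 144*0.76
  = 17.280 + 6.000 + 109.440 = 132.720 m^2 sabins.
Volume V = 16 × 9 × 4 = 576 m³.
T = 0.161 V/A = 0.161·576/132.720 = 0.70 s.

0.70 s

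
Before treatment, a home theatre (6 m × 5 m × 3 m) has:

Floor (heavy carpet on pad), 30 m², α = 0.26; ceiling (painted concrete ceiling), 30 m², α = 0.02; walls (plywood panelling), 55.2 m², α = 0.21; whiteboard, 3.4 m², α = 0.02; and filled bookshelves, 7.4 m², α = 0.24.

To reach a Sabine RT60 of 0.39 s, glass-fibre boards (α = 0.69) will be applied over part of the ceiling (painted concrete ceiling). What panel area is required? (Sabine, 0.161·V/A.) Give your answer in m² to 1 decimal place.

Equivalent absorption area: A₁ = 30×0.26 + 30×0.02 + 55.2×0.21 + 3.4×0.02 + 7.4×0.24 = 21.836 m².
V = 90 m³. Target absorption A₂ = 0.161 × 90 / 0.39 = 37.154 sabins.
ΔA needed = 37.154 − 21.836 = 15.318 sabins.
Each m² of panel replacing the ceiling (painted concrete ceiling) adds (0.69 − 0.02) = 0.67 sabins.
Area = ΔA/Δα = 15.318/0.67 = 22.9 m².

22.9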